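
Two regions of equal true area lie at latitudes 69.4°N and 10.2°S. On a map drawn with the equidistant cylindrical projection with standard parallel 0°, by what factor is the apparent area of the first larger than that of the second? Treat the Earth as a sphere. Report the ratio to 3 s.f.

In the plate carrée (x = Rλ, y = Rφ), meridians are true-scale (h = 1) and parallels are stretched by k = sec φ.
Areal scale at 69.4°: h·k = 1.000 × 2.842 = 2.842.
Areal scale at 10.2°: h·k = 1.000 × 1.016 = 1.016.
Ratio = 2.842/1.016 ≈ 2.80.

2.80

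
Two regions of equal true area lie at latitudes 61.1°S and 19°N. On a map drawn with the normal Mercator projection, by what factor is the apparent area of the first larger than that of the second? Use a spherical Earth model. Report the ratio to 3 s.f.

Mercator is conformal with k = sec φ, so areal scale = k² = sec²φ.
At 61.1°: sec²(61.1°) = 1/0.4833² = 4.282.
At 19°: sec²(19°) = 1/0.9455² = 1.119.
Ratio = 4.282/1.119 = cos²(19°)/cos²(61.1°) ≈ 3.83.

3.83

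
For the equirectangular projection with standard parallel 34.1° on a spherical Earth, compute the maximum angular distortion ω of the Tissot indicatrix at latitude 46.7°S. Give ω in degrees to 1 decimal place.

10.8°

In the equirectangular projection with standard parallel φ₀ = 34.1° (x = Rλ cos φ₀, y = Rφ), meridians are true-scale (h = 1) and the parallel scale is k = cos φ₀ / cos φ.
At 46.7°: h = 1.000, k = 1.207; principal scales a = 1.207, b = 1.000.
sin(ω/2) = (a − b)/(a + b) = 0.2074/2.207 = 0.09396, so ω = 2 arcsin(0.09396) ≈ 10.8°.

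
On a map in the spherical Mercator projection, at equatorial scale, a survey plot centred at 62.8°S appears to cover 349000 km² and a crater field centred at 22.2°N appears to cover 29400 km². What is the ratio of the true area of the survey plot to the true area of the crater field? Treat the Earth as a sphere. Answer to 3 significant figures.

On Mercator the areal scale is sec²φ, so true area = apparent × cos²φ.
True area of survey plot: 349000 × cos²(62.8°) = 349000 × 0.2089 = 72920 km².
True area of crater field: 29400 × cos²(22.2°) = 29400 × 0.8572 = 25200 km².
Ratio = 72920 / 25200 ≈ 2.89.

2.89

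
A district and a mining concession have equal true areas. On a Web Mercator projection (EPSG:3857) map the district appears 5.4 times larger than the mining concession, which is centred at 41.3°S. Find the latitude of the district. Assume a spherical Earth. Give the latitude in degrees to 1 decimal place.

Mercator areal scale is sec²φ, so apparent-area ratio = sec²φ₁ / sec²φ₂ = cos²φ₂ / cos²φ₁.
cos²φ₂ / cos²φ₁ = 5.4  ⇒  cos φ₁ = cos 41.3° / √5.4 = 0.7513/2.324 = 0.3233.
φ₁ = arccos(0.3233) ≈ 71.1°.

71.1°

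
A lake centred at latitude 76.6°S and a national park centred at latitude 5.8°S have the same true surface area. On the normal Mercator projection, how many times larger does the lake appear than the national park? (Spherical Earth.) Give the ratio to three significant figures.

18.4

Mercator areal scale is sec²φ.
At 76.6°: sec²(76.6°) = 1/0.2317² = 18.62.
At 5.8°: sec²(5.8°) = 1/0.9949² = 1.010.
Ratio = 18.62/1.010 = cos²(5.8°)/cos²(76.6°) ≈ 18.4.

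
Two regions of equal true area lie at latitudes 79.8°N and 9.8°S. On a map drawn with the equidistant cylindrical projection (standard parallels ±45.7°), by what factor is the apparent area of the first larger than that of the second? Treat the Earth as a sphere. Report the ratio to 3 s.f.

5.56

With standard parallel φ₀ = 45.7°, the equirectangular projection gives x = Rλ cos φ₀, y = Rφ, so h = 1 and k = cos 45.7° / cos φ.
Areal scale at 79.8°: h·k = 1.000 × 3.944 = 3.944.
Areal scale at 9.8°: h·k = 1.000 × 0.7088 = 0.7088.
Ratio = 3.944/0.7088 ≈ 5.56.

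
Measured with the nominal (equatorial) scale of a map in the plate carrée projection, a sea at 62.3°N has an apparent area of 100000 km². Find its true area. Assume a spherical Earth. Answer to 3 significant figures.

Plate carrée maps x = Rλ, y = Rφ. The meridian scale is h = 1 and the parallel scale is k = 1/cos φ = sec φ.
Areal scale = h·k = 1 × sec φ; at 62.3°, h = 1.000, k = 2.151, so h·k = 2.151.
True area = apparent / (areal scale) = 100000 / 2.151 ≈ 46500 km².

46500 km²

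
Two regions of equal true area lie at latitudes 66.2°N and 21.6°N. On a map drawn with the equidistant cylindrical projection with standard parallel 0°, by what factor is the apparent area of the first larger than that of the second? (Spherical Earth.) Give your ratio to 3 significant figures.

2.30

In the plate carrée (x = Rλ, y = Rφ), meridians are true-scale (h = 1) and parallels are stretched by k = sec φ.
Areal scale at 66.2°: h·k = 1.000 × 2.478 = 2.478.
Areal scale at 21.6°: h·k = 1.000 × 1.076 = 1.076.
Ratio = 2.478/1.076 ≈ 2.30.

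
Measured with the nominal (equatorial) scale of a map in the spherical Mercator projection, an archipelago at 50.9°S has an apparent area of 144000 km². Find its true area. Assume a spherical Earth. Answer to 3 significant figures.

57300 km²

Mercator is conformal, so the point scale is isotropic: h = k = sec φ = 1/cos φ.
Areal scale = k² = sec²φ = 1/cos²(50.9°) = 1/0.6307² = 2.514.
True area = apparent / (areal scale) = 144000 / 2.514 ≈ 57300 km².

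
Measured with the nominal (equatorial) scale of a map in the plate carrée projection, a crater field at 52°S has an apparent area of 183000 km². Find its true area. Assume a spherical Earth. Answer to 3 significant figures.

Plate carrée maps x = Rλ, y = Rφ. The meridian scale is h = 1 and the parallel scale is k = 1/cos φ = sec φ.
Areal scale = h·k = 1 × sec φ; at 52°, h = 1.000, k = 1.624, so h·k = 1.624.
True area = apparent / (areal scale) = 183000 / 1.624 ≈ 113000 km².

113000 km²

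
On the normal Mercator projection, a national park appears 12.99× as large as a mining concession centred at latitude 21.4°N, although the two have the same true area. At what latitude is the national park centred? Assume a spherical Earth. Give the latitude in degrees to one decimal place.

For equal true areas on Mercator, apparent areas scale as sec²φ, so the ratio is cos²φ₂ / cos²φ₁.
cos²φ₂ / cos²φ₁ = 12.99  ⇒  cos φ₁ = cos 21.4° / √12.99 = 0.9311/3.604 = 0.2583.
φ₁ = arccos(0.2583) ≈ 75.0°.

75.0°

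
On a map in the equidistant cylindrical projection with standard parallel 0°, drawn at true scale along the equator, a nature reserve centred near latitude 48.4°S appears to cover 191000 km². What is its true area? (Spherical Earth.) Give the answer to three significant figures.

127000 km²

For the equirectangular projection with φ₀ = 0 (plate carrée), h = 1 along meridians and k = sec φ along parallels.
Areal scale = h·k = 1 × sec φ; at 48.4°, h = 1.000, k = 1.506, so h·k = 1.506.
True area = apparent / (areal scale) = 191000 / 1.506 ≈ 127000 km².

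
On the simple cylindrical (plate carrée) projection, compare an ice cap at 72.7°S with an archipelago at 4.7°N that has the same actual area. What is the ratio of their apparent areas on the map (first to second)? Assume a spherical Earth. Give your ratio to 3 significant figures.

3.35

Plate carrée maps x = Rλ, y = Rφ. The meridian scale is h = 1 and the parallel scale is k = 1/cos φ = sec φ.
Areal scale at 72.7°: h·k = 1.000 × 3.363 = 3.363.
Areal scale at 4.7°: h·k = 1.000 × 1.003 = 1.003.
Ratio = 3.363/1.003 ≈ 3.35.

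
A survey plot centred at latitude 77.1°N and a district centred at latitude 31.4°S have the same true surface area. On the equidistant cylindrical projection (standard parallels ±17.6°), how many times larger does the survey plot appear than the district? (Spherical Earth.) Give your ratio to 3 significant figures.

In the equirectangular projection with standard parallel φ₀ = 17.6° (x = Rλ cos φ₀, y = Rφ), meridians are true-scale (h = 1) and the parallel scale is k = cos φ₀ / cos φ.
Areal scale at 77.1°: h·k = 1.000 × 4.270 = 4.270.
Areal scale at 31.4°: h·k = 1.000 × 1.117 = 1.117.
Ratio = 4.270/1.117 ≈ 3.82.

3.82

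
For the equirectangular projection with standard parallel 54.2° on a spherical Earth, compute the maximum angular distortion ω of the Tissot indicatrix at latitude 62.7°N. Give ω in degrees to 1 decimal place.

In the equirectangular projection with standard parallel φ₀ = 54.2° (x = Rλ cos φ₀, y = Rφ), meridians are true-scale (h = 1) and the parallel scale is k = cos φ₀ / cos φ.
At 62.7°: h = 1.000, k = 1.275; principal scales a = 1.275, b = 1.000.
sin(ω/2) = (a − b)/(a + b) = 0.2754/2.275 = 0.1210, so ω = 2 arcsin(0.1210) ≈ 13.9°.

13.9°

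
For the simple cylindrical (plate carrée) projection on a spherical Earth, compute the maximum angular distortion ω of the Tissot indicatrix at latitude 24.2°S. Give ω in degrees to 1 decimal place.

5.3°

For the equirectangular projection with φ₀ = 0 (plate carrée), h = 1 along meridians and k = sec φ along parallels.
At 24.2°: h = 1.000, k = 1.096; principal scales a = 1.096, b = 1.000.
sin(ω/2) = (a − b)/(a + b) = 0.09635/2.096 = 0.04596, so ω = 2 arcsin(0.04596) ≈ 5.3°.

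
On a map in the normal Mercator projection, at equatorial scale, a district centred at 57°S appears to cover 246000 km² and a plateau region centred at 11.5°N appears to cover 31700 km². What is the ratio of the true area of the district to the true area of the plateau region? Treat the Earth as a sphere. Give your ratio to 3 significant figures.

2.40

Mercator's areal exaggeration is sec²φ; hence true area = (apparent area) · cos²φ.
True area of district: 246000 × cos²(57°) = 246000 × 0.2966 = 72970 km².
True area of plateau region: 31700 × cos²(11.5°) = 31700 × 0.9603 = 30440 km².
Ratio = 72970 / 30440 ≈ 2.40.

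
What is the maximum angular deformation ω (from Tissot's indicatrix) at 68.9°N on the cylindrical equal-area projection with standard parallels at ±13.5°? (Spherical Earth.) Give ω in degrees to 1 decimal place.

98.7°

For cylindrical equal-area with standard parallel φ₀, h = cos φ / cos φ₀ and k = cos φ₀ / cos φ, so h·k = 1.
At 68.9°: h = 0.3702, k = 2.701; principal scales a = 2.701, b = 0.3702.
sin(ω/2) = (a − b)/(a + b) = 2.331/3.071 = 0.7589, so ω = 2 arcsin(0.7589) ≈ 98.7°.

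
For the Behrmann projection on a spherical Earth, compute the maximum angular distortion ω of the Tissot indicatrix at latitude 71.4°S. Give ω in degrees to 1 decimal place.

The Behrmann projection is cylindrical equal-area with φ₀ = 30°. A cylindrical equal-area projection with standard parallel φ₀ has meridian scale h = cos φ / cos φ₀ and parallel scale k = cos φ₀ / cos φ (so areas are preserved, h·k = 1).
At 71.4°: h = 0.3683, k = 2.715; principal scales a = 2.715, b = 0.3683.
sin(ω/2) = (a − b)/(a + b) = 2.347/3.083 = 0.7611, so ω = 2 arcsin(0.7611) ≈ 99.1°.

99.1°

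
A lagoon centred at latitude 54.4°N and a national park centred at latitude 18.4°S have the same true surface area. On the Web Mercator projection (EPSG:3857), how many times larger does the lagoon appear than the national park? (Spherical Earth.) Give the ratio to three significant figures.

2.66

On Mercator, area is exaggerated by sec²φ = 1/cos²φ.
At 54.4°: sec²(54.4°) = 1/0.5821² = 2.951.
At 18.4°: sec²(18.4°) = 1/0.9489² = 1.111.
Ratio = 2.951/1.111 = cos²(18.4°)/cos²(54.4°) ≈ 2.66.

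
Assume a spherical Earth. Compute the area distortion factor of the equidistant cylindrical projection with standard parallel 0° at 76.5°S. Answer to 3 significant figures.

Plate carrée maps x = Rλ, y = Rφ. The meridian scale is h = 1 and the parallel scale is k = 1/cos φ = sec φ.
Areal scale = h·k = 1 × sec φ; at 76.5°, h = 1.000, k = 4.284, so h·k = 4.284.

4.28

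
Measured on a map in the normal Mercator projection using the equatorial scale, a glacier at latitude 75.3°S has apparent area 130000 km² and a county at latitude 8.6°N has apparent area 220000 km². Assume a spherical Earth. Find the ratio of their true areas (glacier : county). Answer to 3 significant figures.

0.0389

Mercator's areal exaggeration is sec²φ; hence true area = (apparent area) · cos²φ.
True area of glacier: 130000 × cos²(75.3°) = 130000 × 0.06439 = 8371 km².
True area of county: 220000 × cos²(8.6°) = 220000 × 0.9776 = 215100 km².
Ratio = 8371 / 215100 ≈ 0.0389.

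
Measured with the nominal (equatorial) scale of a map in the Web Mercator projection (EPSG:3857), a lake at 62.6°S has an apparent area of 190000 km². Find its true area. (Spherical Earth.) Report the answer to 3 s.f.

The Mercator projection is conformal; its linear scale factor is the same in every direction and equals sec φ = 1/cos φ.
Areal scale = k² = sec²φ = 1/cos²(62.6°) = 1/0.4602² = 4.722.
True area = apparent / (areal scale) = 190000 / 4.722 ≈ 40200 km².

40200 km²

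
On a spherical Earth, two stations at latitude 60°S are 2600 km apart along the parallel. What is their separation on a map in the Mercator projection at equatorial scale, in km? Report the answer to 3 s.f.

For Mercator, h = k = sec φ (a conformal cylindrical projection has a single point scale, 1/cos φ).
Along the parallel, k = sec 60° = 1/0.5000 = 2.000.
Map distance = 2600 × 2.000 ≈ 5200 km.

5200 km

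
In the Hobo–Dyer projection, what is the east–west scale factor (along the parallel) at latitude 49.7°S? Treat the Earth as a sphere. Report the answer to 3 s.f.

1.23

The Hobo–Dyer projection is cylindrical equal-area with φ₀ = 37.5°. Cylindrical equal-area (φ₀ = 37.5°): h = cos φ / cos 37.5° along meridians, k = cos 37.5° / cos φ along parallels; h·k = 1.
k = cos 37.5° / cos 49.7° = 0.7934/0.6468 = 1.227.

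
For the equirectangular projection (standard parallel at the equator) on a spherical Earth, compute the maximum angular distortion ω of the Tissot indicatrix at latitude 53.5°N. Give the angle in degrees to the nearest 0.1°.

Plate carrée maps x = Rλ, y = Rφ. The meridian scale is h = 1 and the parallel scale is k = 1/cos φ = sec φ.
At 53.5°: h = 1.000, k = 1.681; principal scales a = 1.681, b = 1.000.
sin(ω/2) = (a − b)/(a + b) = 0.6812/2.681 = 0.2541, so ω = 2 arcsin(0.2541) ≈ 29.4°.

29.4°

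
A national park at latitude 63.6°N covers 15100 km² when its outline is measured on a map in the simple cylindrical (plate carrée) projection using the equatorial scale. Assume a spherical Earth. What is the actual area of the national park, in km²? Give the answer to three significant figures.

In the plate carrée (x = Rλ, y = Rφ), meridians are true-scale (h = 1) and parallels are stretched by k = sec φ.
Areal scale = h·k = 1 × sec φ; at 63.6°, h = 1.000, k = 2.249, so h·k = 2.249.
True area = apparent / (areal scale) = 15100 / 2.249 ≈ 6710 km².

6710 km²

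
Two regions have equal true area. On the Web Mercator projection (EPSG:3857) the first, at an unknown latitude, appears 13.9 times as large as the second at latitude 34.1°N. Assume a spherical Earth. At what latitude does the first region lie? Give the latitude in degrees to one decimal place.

77.2°

For equal true areas on Mercator, apparent areas scale as sec²φ, so the ratio is cos²φ₂ / cos²φ₁.
cos²φ₂ / cos²φ₁ = 13.9  ⇒  cos φ₁ = cos 34.1° / √13.9 = 0.8281/3.728 = 0.2221.
φ₁ = arccos(0.2221) ≈ 77.2°.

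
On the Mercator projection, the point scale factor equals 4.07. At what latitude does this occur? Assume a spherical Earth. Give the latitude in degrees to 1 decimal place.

75.8°

Mercator scale is k = sec φ = 1/cos φ.
1/cos φ = 4.07  ⇒  cos φ = 0.2457  ⇒  φ = arccos(0.2457) ≈ 75.8°.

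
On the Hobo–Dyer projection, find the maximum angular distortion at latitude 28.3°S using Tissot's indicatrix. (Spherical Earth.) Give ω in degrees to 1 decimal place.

11.9°

The Hobo–Dyer projection is cylindrical equal-area with φ₀ = 37.5°. A cylindrical equal-area projection with standard parallel φ₀ has meridian scale h = cos φ / cos φ₀ and parallel scale k = cos φ₀ / cos φ (so areas are preserved, h·k = 1).
At 28.3°: h = 1.110, k = 0.9010; principal scales a = 1.110, b = 0.9010.
sin(ω/2) = (a − b)/(a + b) = 0.2088/2.011 = 0.1038, so ω = 2 arcsin(0.1038) ≈ 11.9°.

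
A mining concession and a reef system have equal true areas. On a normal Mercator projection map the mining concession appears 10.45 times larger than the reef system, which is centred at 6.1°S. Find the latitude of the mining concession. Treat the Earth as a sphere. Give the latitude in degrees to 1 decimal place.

On Mercator, (apparent₁)/(apparent₂) = sec²φ₁ / sec²φ₂ when true areas are equal.
cos²φ₂ / cos²φ₁ = 10.45  ⇒  cos φ₁ = cos 6.1° / √10.45 = 0.9943/3.233 = 0.3076.
φ₁ = arccos(0.3076) ≈ 72.1°.

72.1°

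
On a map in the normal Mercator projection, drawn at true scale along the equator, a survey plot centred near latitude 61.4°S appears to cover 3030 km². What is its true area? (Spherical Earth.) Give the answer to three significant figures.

The Mercator projection is conformal; its linear scale factor is the same in every direction and equals sec φ = 1/cos φ.
Areal scale = k² = sec²φ = 1/cos²(61.4°) = 1/0.4787² = 4.364.
True area = apparent / (areal scale) = 3030 / 4.364 ≈ 694 km².

694 km²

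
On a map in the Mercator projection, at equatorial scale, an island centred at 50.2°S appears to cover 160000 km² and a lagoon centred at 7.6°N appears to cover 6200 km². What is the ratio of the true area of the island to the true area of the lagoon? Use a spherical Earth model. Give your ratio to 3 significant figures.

Mercator's areal exaggeration is sec²φ; hence true area = (apparent area) · cos²φ.
True area of island: 160000 × cos²(50.2°) = 160000 × 0.4097 = 65560 km².
True area of lagoon: 6200 × cos²(7.6°) = 6200 × 0.9825 = 6092 km².
Ratio = 65560 / 6092 ≈ 10.8.

10.8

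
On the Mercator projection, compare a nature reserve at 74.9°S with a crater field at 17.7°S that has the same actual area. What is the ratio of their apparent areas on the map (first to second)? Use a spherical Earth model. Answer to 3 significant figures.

13.4

On Mercator, area is exaggerated by sec²φ = 1/cos²φ.
At 74.9°: sec²(74.9°) = 1/0.2605² = 14.74.
At 17.7°: sec²(17.7°) = 1/0.9527² = 1.102.
Ratio = 14.74/1.102 = cos²(17.7°)/cos²(74.9°) ≈ 13.4.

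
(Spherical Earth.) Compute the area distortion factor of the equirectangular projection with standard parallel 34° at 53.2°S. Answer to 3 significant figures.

1.38

With standard parallel φ₀ = 34°, the equirectangular projection gives x = Rλ cos φ₀, y = Rφ, so h = 1 and k = cos 34° / cos φ.
Areal scale = h·k = 1 × cos φ₀ / cos φ; at 53.2°, h = 1.000, k = 1.384, so h·k = 1.384.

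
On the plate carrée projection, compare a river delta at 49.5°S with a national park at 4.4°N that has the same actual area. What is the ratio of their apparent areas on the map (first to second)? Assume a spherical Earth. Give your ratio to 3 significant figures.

1.54

Plate carrée maps x = Rλ, y = Rφ. The meridian scale is h = 1 and the parallel scale is k = 1/cos φ = sec φ.
Areal scale at 49.5°: h·k = 1.000 × 1.540 = 1.540.
Areal scale at 4.4°: h·k = 1.000 × 1.003 = 1.003.
Ratio = 1.540/1.003 ≈ 1.54.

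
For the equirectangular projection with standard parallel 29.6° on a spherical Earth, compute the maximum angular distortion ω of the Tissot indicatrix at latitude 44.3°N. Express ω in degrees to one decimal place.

With standard parallel φ₀ = 29.6°, the equirectangular projection gives x = Rλ cos φ₀, y = Rφ, so h = 1 and k = cos 29.6° / cos φ.
At 44.3°: h = 1.000, k = 1.215; principal scales a = 1.215, b = 1.000.
sin(ω/2) = (a − b)/(a + b) = 0.2149/2.215 = 0.09702, so ω = 2 arcsin(0.09702) ≈ 11.1°.

11.1°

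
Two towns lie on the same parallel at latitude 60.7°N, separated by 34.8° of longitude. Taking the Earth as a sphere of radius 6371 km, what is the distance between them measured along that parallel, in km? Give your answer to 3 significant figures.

1890 km

Arc length along a parallel = R cos φ · Δλ (with Δλ in radians).
= 6371 × cos 60.7° × (34.8° × π/180) = 6371 × 0.4894 × 0.6074 ≈ 1890 km.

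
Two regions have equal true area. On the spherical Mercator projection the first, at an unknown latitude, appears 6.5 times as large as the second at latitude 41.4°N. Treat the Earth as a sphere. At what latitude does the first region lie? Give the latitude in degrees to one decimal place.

Mercator areal scale is sec²φ, so apparent-area ratio = sec²φ₁ / sec²φ₂ = cos²φ₂ / cos²φ₁.
cos²φ₂ / cos²φ₁ = 6.5  ⇒  cos φ₁ = cos 41.4° / √6.5 = 0.7501/2.550 = 0.2942.
φ₁ = arccos(0.2942) ≈ 72.9°.

72.9°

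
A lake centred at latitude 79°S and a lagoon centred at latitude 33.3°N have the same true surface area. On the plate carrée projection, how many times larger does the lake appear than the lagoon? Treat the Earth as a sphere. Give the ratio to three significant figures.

4.38

For the equirectangular projection with φ₀ = 0 (plate carrée), h = 1 along meridians and k = sec φ along parallels.
Areal scale at 79°: h·k = 1.000 × 5.241 = 5.241.
Areal scale at 33.3°: h·k = 1.000 × 1.196 = 1.196.
Ratio = 5.241/1.196 ≈ 4.38.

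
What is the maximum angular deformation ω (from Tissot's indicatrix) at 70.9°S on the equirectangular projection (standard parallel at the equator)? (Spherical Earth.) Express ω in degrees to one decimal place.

For the equirectangular projection with φ₀ = 0 (plate carrée), h = 1 along meridians and k = sec φ along parallels.
At 70.9°: h = 1.000, k = 3.056; principal scales a = 3.056, b = 1.000.
sin(ω/2) = (a − b)/(a + b) = 2.056/4.056 = 0.5069, so ω = 2 arcsin(0.5069) ≈ 60.9°.

60.9°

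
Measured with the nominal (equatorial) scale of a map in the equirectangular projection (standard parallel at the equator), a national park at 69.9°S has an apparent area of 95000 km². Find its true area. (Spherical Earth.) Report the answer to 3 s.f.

32600 km²

Plate carrée maps x = Rλ, y = Rφ. The meridian scale is h = 1 and the parallel scale is k = 1/cos φ = sec φ.
Areal scale = h·k = 1 × sec φ; at 69.9°, h = 1.000, k = 2.910, so h·k = 2.910.
True area = apparent / (areal scale) = 95000 / 2.910 ≈ 32600 km².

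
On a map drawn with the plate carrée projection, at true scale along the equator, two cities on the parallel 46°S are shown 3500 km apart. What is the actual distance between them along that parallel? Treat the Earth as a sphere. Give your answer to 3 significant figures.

2430 km

For the equirectangular projection with φ₀ = 0 (plate carrée), h = 1 along meridians and k = sec φ along parallels.
Along the parallel at 46°, map distances are exaggerated by k = sec 46° = 1.440.
True distance = 3500 / 1.440 = 3500 × cos 46° ≈ 2430 km.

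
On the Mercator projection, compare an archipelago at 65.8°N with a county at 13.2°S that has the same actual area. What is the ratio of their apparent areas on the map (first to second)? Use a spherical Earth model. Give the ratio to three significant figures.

5.64

Mercator is conformal with k = sec φ, so areal scale = k² = sec²φ.
At 65.8°: sec²(65.8°) = 1/0.4099² = 5.951.
At 13.2°: sec²(13.2°) = 1/0.9736² = 1.055.
Ratio = 5.951/1.055 = cos²(13.2°)/cos²(65.8°) ≈ 5.64.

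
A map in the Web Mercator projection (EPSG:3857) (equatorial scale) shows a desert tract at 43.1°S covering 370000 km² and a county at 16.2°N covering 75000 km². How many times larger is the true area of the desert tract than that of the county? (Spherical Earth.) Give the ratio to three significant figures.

2.85

Since Mercator area scale is 1/cos²φ, the true area equals the apparent area multiplied by cos²φ.
True area of desert tract: 370000 × cos²(43.1°) = 370000 × 0.5331 = 197300 km².
True area of county: 75000 × cos²(16.2°) = 75000 × 0.9222 = 69160 km².
Ratio = 197300 / 69160 ≈ 2.85.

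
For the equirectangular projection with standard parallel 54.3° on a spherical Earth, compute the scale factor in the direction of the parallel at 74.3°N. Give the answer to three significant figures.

With standard parallel φ₀ = 54.3°, the equirectangular projection gives x = Rλ cos φ₀, y = Rφ, so h = 1 and k = cos 54.3° / cos φ.
k = cos 54.3° / cos 74.3° = 0.5835/0.2706 = 2.156.

2.16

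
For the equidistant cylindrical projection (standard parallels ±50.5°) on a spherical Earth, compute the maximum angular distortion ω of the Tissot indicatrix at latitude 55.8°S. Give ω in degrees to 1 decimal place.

7.1°

With standard parallel φ₀ = 50.5°, the equirectangular projection gives x = Rλ cos φ₀, y = Rφ, so h = 1 and k = cos 50.5° / cos φ.
At 55.8°: h = 1.000, k = 1.132; principal scales a = 1.132, b = 1.000.
sin(ω/2) = (a − b)/(a + b) = 0.1316/2.132 = 0.06176, so ω = 2 arcsin(0.06176) ≈ 7.1°.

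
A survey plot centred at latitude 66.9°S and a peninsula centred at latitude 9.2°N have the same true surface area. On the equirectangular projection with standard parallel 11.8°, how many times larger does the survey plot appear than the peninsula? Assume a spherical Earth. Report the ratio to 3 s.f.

2.52

In the equirectangular projection with standard parallel φ₀ = 11.8° (x = Rλ cos φ₀, y = Rφ), meridians are true-scale (h = 1) and the parallel scale is k = cos φ₀ / cos φ.
Areal scale at 66.9°: h·k = 1.000 × 2.495 = 2.495.
Areal scale at 9.2°: h·k = 1.000 × 0.9916 = 0.9916.
Ratio = 2.495/0.9916 ≈ 2.52.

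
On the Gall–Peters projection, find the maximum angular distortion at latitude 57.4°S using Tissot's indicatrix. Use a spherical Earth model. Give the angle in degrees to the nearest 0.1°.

30.8°

The Gall–Peters projection is cylindrical equal-area with φ₀ = 45°. For cylindrical equal-area with standard parallel φ₀, h = cos φ / cos φ₀ and k = cos φ₀ / cos φ, so h·k = 1.
At 57.4°: h = 0.7619, k = 1.312; principal scales a = 1.312, b = 0.7619.
sin(ω/2) = (a − b)/(a + b) = 0.5505/2.074 = 0.2654, so ω = 2 arcsin(0.2654) ≈ 30.8°.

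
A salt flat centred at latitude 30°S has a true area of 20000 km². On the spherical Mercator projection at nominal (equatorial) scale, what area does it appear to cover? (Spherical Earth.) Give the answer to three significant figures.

26700 km²

Mercator is conformal, so the point scale is isotropic: h = k = sec φ = 1/cos φ.
Areal scale = k² = sec²φ = 1/cos²(30°) = 1/0.8660² = 1.333.
Apparent area = 20000 × 1.333 ≈ 26700 km².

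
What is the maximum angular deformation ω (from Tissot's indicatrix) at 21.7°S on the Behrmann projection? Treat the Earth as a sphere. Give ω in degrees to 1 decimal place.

8.1°

The Behrmann projection is cylindrical equal-area with φ₀ = 30°. For cylindrical equal-area with standard parallel φ₀, h = cos φ / cos φ₀ and k = cos φ₀ / cos φ, so h·k = 1.
At 21.7°: h = 1.073, k = 0.9321; principal scales a = 1.073, b = 0.9321.
sin(ω/2) = (a − b)/(a + b) = 0.1408/2.005 = 0.07022, so ω = 2 arcsin(0.07022) ≈ 8.1°.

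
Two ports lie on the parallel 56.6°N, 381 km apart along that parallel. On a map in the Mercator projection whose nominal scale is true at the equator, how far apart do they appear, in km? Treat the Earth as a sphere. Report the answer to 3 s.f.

692 km

For Mercator, h = k = sec φ (a conformal cylindrical projection has a single point scale, 1/cos φ).
Along the parallel, k = sec 56.6° = 1/0.5505 = 1.817.
Map distance = 381 × 1.817 ≈ 692 km.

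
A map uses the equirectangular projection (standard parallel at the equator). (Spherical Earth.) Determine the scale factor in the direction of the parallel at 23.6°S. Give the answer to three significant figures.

For the equirectangular projection with φ₀ = 0 (plate carrée), h = 1 along meridians and k = sec φ along parallels.
k = 1/cos 23.6° = 1/0.9164 = 1.091.

1.09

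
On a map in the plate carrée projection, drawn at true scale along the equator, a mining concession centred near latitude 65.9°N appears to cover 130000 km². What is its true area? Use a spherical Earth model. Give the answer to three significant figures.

53100 km²

For the equirectangular projection with φ₀ = 0 (plate carrée), h = 1 along meridians and k = sec φ along parallels.
Areal scale = h·k = 1 × sec φ; at 65.9°, h = 1.000, k = 2.449, so h·k = 2.449.
True area = apparent / (areal scale) = 130000 / 2.449 ≈ 53100 km².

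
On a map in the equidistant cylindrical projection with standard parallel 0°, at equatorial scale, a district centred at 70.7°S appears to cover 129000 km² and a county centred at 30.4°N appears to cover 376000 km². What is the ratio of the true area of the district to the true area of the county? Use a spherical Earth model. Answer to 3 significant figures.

On the plate carrée, areal scale = h·k = 1 × sec φ, so true area = apparent × cos φ.
True area of district: 129000 × cos(70.7°) = 129000 × 0.3305 = 42640 km².
True area of county: 376000 × cos(30.4°) = 376000 × 0.8625 = 324300 km².
Ratio = 42640 / 324300 ≈ 0.131.

0.131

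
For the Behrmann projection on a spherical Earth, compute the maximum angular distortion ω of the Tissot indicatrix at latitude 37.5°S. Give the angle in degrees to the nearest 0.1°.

The Behrmann projection is cylindrical equal-area with φ₀ = 30°. Cylindrical equal-area (φ₀ = 30°): h = cos φ / cos 30° along meridians, k = cos 30° / cos φ along parallels; h·k = 1.
At 37.5°: h = 0.9161, k = 1.092; principal scales a = 1.092, b = 0.9161.
sin(ω/2) = (a − b)/(a + b) = 0.1755/2.008 = 0.08742, so ω = 2 arcsin(0.08742) ≈ 10.0°.

10.0°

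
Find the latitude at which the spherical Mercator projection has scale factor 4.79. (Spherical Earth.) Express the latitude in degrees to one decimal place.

Mercator scale is k = sec φ = 1/cos φ.
1/cos φ = 4.79  ⇒  cos φ = 0.2088  ⇒  φ = arccos(0.2088) ≈ 77.9°.

77.9°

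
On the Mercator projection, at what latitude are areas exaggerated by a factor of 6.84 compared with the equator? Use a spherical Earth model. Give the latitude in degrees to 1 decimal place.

67.5°

Mercator areal scale is sec²φ.
sec²φ = 6.84  ⇒  cos²φ = 0.1462  ⇒  cos φ = 0.3824.
φ = arccos(0.3824) ≈ 67.5°.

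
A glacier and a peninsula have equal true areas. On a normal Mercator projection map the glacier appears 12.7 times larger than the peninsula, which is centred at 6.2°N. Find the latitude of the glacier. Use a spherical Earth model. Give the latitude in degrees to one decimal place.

Mercator areal scale is sec²φ, so apparent-area ratio = sec²φ₁ / sec²φ₂ = cos²φ₂ / cos²φ₁.
cos²φ₂ / cos²φ₁ = 12.7  ⇒  cos φ₁ = cos 6.2° / √12.7 = 0.9942/3.564 = 0.2790.
φ₁ = arccos(0.2790) ≈ 73.8°.

73.8°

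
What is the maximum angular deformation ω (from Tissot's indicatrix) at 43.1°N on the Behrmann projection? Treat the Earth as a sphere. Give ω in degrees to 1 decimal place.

19.5°

The Behrmann projection is cylindrical equal-area with φ₀ = 30°. For cylindrical equal-area with standard parallel φ₀, h = cos φ / cos φ₀ and k = cos φ₀ / cos φ, so h·k = 1.
At 43.1°: h = 0.8431, k = 1.186; principal scales a = 1.186, b = 0.8431.
sin(ω/2) = (a − b)/(a + b) = 0.3430/2.029 = 0.1690, so ω = 2 arcsin(0.1690) ≈ 19.5°.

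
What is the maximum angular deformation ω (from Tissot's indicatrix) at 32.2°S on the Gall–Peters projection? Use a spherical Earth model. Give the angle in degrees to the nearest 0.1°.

20.5°

Gall–Peters is a cylindrical equal-area projection with standard parallels at ±45°. For cylindrical equal-area with standard parallel φ₀, h = cos φ / cos φ₀ and k = cos φ₀ / cos φ, so h·k = 1.
At 32.2°: h = 1.197, k = 0.8356; principal scales a = 1.197, b = 0.8356.
sin(ω/2) = (a − b)/(a + b) = 0.3611/2.032 = 0.1777, so ω = 2 arcsin(0.1777) ≈ 20.5°.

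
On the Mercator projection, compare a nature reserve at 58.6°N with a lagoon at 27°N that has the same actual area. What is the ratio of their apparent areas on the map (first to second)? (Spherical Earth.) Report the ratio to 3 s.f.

2.92

On Mercator, area is exaggerated by sec²φ = 1/cos²φ.
At 58.6°: sec²(58.6°) = 1/0.5210² = 3.684.
At 27°: sec²(27°) = 1/0.8910² = 1.260.
Ratio = 3.684/1.260 = cos²(27°)/cos²(58.6°) ≈ 2.92.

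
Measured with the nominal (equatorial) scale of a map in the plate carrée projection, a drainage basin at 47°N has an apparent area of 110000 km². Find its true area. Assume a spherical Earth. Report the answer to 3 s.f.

For the equirectangular projection with φ₀ = 0 (plate carrée), h = 1 along meridians and k = sec φ along parallels.
Areal scale = h·k = 1 × sec φ; at 47°, h = 1.000, k = 1.466, so h·k = 1.466.
True area = apparent / (areal scale) = 110000 / 1.466 ≈ 75000 km².

75000 km²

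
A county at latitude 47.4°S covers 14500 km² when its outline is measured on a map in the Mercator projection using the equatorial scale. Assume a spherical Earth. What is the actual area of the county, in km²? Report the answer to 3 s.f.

6640 km²

The Mercator projection is conformal; its linear scale factor is the same in every direction and equals sec φ = 1/cos φ.
Areal scale = k² = sec²φ = 1/cos²(47.4°) = 1/0.6769² = 2.183.
True area = apparent / (areal scale) = 14500 / 2.183 ≈ 6640 km².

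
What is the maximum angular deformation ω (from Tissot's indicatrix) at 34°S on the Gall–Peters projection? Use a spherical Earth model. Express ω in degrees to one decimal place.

Gall–Peters is a cylindrical equal-area projection with standard parallels at ±45°. For cylindrical equal-area with standard parallel φ₀, h = cos φ / cos φ₀ and k = cos φ₀ / cos φ, so h·k = 1.
At 34°: h = 1.172, k = 0.8529; principal scales a = 1.172, b = 0.8529.
sin(ω/2) = (a − b)/(a + b) = 0.3195/2.025 = 0.1578, so ω = 2 arcsin(0.1578) ≈ 18.2°.

18.2°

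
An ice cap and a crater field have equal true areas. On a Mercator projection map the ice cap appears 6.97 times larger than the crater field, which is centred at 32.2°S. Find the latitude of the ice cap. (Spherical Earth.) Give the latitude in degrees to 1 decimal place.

Mercator areal scale is sec²φ, so apparent-area ratio = sec²φ₁ / sec²φ₂ = cos²φ₂ / cos²φ₁.
cos²φ₂ / cos²φ₁ = 6.97  ⇒  cos φ₁ = cos 32.2° / √6.97 = 0.8462/2.640 = 0.3205.
φ₁ = arccos(0.3205) ≈ 71.3°.

71.3°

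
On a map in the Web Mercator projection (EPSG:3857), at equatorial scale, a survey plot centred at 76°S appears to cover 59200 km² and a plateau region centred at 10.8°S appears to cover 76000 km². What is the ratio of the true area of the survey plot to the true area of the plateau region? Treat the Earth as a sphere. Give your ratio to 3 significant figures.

On Mercator the areal scale is sec²φ, so true area = apparent × cos²φ.
True area of survey plot: 59200 × cos²(76°) = 59200 × 0.05853 = 3465 km².
True area of plateau region: 76000 × cos²(10.8°) = 76000 × 0.9649 = 73330 km².
Ratio = 3465 / 73330 ≈ 0.0472.

0.0472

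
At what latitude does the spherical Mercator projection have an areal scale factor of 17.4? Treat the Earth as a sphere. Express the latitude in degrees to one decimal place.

Mercator areal scale is sec²φ.
sec²φ = 17.4  ⇒  cos²φ = 0.05747  ⇒  cos φ = 0.2397.
φ = arccos(0.2397) ≈ 76.1°.

76.1°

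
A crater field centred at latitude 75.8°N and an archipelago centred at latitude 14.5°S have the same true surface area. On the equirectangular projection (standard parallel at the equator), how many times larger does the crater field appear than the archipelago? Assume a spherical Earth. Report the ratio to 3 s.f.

In the plate carrée (x = Rλ, y = Rφ), meridians are true-scale (h = 1) and parallels are stretched by k = sec φ.
Areal scale at 75.8°: h·k = 1.000 × 4.077 = 4.077.
Areal scale at 14.5°: h·k = 1.000 × 1.033 = 1.033.
Ratio = 4.077/1.033 ≈ 3.95.

3.95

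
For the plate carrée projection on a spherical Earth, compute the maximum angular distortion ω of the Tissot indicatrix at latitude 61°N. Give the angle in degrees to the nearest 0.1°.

40.6°

In the plate carrée (x = Rλ, y = Rφ), meridians are true-scale (h = 1) and parallels are stretched by k = sec φ.
At 61°: h = 1.000, k = 2.063; principal scales a = 2.063, b = 1.000.
sin(ω/2) = (a − b)/(a + b) = 1.063/3.063 = 0.3470, so ω = 2 arcsin(0.3470) ≈ 40.6°.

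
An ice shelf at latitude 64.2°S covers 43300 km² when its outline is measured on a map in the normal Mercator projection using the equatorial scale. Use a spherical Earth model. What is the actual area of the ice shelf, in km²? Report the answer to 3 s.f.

For Mercator, h = k = sec φ (a conformal cylindrical projection has a single point scale, 1/cos φ).
Areal scale = k² = sec²φ = 1/cos²(64.2°) = 1/0.4352² = 5.279.
True area = apparent / (areal scale) = 43300 / 5.279 ≈ 8200 km².

8200 km²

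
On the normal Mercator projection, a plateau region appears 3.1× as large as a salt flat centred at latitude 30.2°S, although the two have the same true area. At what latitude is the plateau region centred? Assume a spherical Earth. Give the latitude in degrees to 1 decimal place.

60.6°

Mercator areal scale is sec²φ, so apparent-area ratio = sec²φ₁ / sec²φ₂ = cos²φ₂ / cos²φ₁.
cos²φ₂ / cos²φ₁ = 3.1  ⇒  cos φ₁ = cos 30.2° / √3.1 = 0.8643/1.761 = 0.4909.
φ₁ = arccos(0.4909) ≈ 60.6°.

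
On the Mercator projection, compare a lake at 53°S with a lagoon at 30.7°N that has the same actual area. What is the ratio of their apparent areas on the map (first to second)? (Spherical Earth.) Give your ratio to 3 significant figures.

On Mercator, area is exaggerated by sec²φ = 1/cos²φ.
At 53°: sec²(53°) = 1/0.6018² = 2.761.
At 30.7°: sec²(30.7°) = 1/0.8599² = 1.353.
Ratio = 2.761/1.353 = cos²(30.7°)/cos²(53°) ≈ 2.04.

2.04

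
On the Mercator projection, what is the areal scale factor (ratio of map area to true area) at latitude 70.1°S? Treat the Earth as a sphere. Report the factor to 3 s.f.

The Mercator projection is conformal; its linear scale factor is the same in every direction and equals sec φ = 1/cos φ.
Areal scale = k² = sec²φ = 1/cos²(70.1°) = 1/0.3404² = 8.631.

8.63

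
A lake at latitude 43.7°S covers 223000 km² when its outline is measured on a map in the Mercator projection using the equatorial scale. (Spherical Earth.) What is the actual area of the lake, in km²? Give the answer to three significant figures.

117000 km²

Mercator is conformal, so the point scale is isotropic: h = k = sec φ = 1/cos φ.
Areal scale = k² = sec²φ = 1/cos²(43.7°) = 1/0.7230² = 1.913.
True area = apparent / (areal scale) = 223000 / 1.913 ≈ 117000 km².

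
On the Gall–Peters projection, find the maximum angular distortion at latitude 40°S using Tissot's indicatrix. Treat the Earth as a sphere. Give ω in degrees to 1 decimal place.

9.2°

Gall–Peters is a cylindrical equal-area projection with standard parallels at ±45°. Cylindrical equal-area (φ₀ = 45°): h = cos φ / cos 45° along meridians, k = cos 45° / cos φ along parallels; h·k = 1.
At 40°: h = 1.083, k = 0.9231; principal scales a = 1.083, b = 0.9231.
sin(ω/2) = (a − b)/(a + b) = 0.1603/2.006 = 0.07989, so ω = 2 arcsin(0.07989) ≈ 9.2°.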